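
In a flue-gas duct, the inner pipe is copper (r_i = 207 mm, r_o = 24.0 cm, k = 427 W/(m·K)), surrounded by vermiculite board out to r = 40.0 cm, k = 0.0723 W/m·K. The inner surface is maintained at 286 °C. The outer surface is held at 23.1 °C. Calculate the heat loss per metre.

Q' = 234 W/m

Resistance network (inner→outer):
  R'_copper = ln(0.240/0.207)/(2πk) = 0.1479/(2π·427) = 5.513×10^-5 m·K/W
  R'_vermiculite board = ln(0.400/0.240)/(2πk) = 0.5108/(2π·0.0723) = 1.124 m·K/W
ΣR = 5.513×10^-5 + 1.124 = 1.124 m·K/W
Q' = ΔT/ΣR = (286 °C − 23.1 °C)/1.124 = 234 W/m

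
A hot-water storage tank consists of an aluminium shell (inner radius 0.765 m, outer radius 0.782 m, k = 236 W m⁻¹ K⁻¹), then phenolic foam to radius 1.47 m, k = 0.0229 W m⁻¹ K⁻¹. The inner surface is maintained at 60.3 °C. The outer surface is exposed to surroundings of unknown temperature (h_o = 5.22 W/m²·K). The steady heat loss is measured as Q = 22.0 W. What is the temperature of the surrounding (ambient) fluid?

T_out = 14.4 °C

Sum the resistances:
  R_aluminium = (1/0.765 − 1/0.782)/(4πk) = 0.02842/(4π·236) = 9.582×10^-6 K/W
  R_phenolic foam = (1/0.782 − 1/1.47)/(4πk) = 0.5985/(4π·0.0229) = 2.080 K/W
  R_conv,out = 1/(4πr²h) = 1/(4π·1.47²·5.22) = 0.007055 K/W
ΣR = 2.087 K/W
ΔT = Q·ΣR = 22.0 × 2.087 = 45.91 K
Heat flows outward, so T_out = T_in − ΔT = 60.3 − 45.91 = 14.4 °C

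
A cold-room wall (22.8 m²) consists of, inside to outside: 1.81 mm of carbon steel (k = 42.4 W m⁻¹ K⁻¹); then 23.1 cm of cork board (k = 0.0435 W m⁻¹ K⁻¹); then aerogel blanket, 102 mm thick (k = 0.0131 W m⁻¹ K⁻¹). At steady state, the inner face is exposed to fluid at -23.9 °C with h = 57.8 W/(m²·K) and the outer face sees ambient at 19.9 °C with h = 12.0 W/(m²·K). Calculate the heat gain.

Q = 75.7 W

Treat each layer as a resistance in series:
  R_conv,in = 1/(hA) = 1/(57.8·22.8) = 7.588×10^-4 K/W
  R_carbon steel = L/(kA) = 0.00181/(42.4·22.8) = 1.872×10^-6 K/W
  R_cork board = L/(kA) = 0.231/(0.0435·22.8) = 0.2329 K/W
  R_aerogel blanket = L/(kA) = 0.102/(0.0131·22.8) = 0.3415 K/W
  R_conv,out = 1/(hA) = 1/(12.0·22.8) = 0.003655 K/W
ΣR = 7.588×10^-4 + 1.872×10^-6 + 0.2329 + 0.3415 + 0.003655 = 0.5788 K/W
Q = ΔT/ΣR = (-23.9 °C − 19.9 °C)/0.5788 = -75.7 W
(Negative Q ⇒ heat flows inward; heat gain = 75.7 W.)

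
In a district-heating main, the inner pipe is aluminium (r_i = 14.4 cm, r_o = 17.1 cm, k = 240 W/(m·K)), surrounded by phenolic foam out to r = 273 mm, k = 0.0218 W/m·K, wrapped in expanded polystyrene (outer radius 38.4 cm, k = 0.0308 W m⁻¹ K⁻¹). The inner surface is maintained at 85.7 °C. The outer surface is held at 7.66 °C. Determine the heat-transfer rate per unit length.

Q' = 15.1 W/m

Series thermal resistances, inner to outer:
  R'_aluminium = ln(0.171/0.144)/(2πk) = 0.1719/(2π·240) = 1.140×10^-4 m·K/W
  R'_phenolic foam = ln(0.273/0.171)/(2πk) = 0.4678/(2π·0.0218) = 3.415 m·K/W
  R'_expanded polystyrene = ln(0.384/0.273)/(2πk) = 0.3412/(2π·0.0308) = 1.763 m·K/W
ΣR = 1.140×10^-4 + 3.415 + 1.763 = 5.178 m·K/W
Q' = ΔT/ΣR = (85.7 °C − 7.66 °C)/5.178 = 15.1 W/m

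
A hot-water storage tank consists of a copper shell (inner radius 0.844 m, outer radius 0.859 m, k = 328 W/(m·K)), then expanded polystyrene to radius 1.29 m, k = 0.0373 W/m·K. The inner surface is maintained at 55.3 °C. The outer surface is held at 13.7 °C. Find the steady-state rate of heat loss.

Q = 50.1 W

Resistance network (inner→outer):
  R_copper = (1/0.844 − 1/0.859)/(4πk) = 0.02069/(4π·328) = 5.020×10^-6 K/W
  R_expanded polystyrene = (1/0.859 − 1/1.29)/(4πk) = 0.3890/(4π·0.0373) = 0.8298 K/W
ΣR = 5.020×10^-6 + 0.8298 = 0.8298 K/W
Q = ΔT/ΣR = (55.3 °C − 13.7 °C)/0.8298 = 50.1 W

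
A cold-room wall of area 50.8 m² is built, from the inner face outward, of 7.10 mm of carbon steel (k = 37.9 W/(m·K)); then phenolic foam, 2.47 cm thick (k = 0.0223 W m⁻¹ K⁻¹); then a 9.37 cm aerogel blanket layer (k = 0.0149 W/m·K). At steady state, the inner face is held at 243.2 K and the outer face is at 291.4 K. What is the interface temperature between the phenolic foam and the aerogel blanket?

T = 250.4 K

Series thermal resistances, inner to outer:
  R_carbon steel = L/(kA) = 0.00710/(37.9·50.8) = 3.688×10^-6 K/W
  R_phenolic foam = L/(kA) = 0.0247/(0.0223·50.8) = 0.02180 K/W
  R_aerogel blanket = L/(kA) = 0.0937/(0.0149·50.8) = 0.1238 K/W
ΣR = 3.688×10^-6 + 0.02180 + 0.1238 = 0.1456 K/W
Q = ΔT/ΣR = (243.2 K − 291.4 K)/0.1456 = -331.0 W
From the inner boundary to the phenolic foam/aerogel blanket interface, ΣR_partial = 0.02180 K/W.
T_interface = T_in − Q·ΣR_partial = 243.2 K − (-331.0)(0.02180) = 250.4 K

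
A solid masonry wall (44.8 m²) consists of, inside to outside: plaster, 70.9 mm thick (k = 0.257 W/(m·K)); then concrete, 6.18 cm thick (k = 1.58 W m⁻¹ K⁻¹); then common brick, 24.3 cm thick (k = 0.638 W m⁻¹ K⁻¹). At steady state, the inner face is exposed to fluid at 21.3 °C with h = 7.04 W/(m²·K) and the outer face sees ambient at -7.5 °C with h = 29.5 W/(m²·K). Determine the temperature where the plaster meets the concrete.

T = 7.49 °C

Resistance network (inner→outer):
  R_conv,in = 1/(hA) = 1/(7.04·44.8) = 0.003171 K/W
  R_plaster = L/(kA) = 0.0709/(0.257·44.8) = 0.006158 K/W
  R_concrete = L/(kA) = 0.0618/(1.58·44.8) = 8.731×10^-4 K/W
  R_common brick = L/(kA) = 0.243/(0.638·44.8) = 0.008502 K/W
  R_conv,out = 1/(hA) = 1/(29.5·44.8) = 7.567×10^-4 K/W
ΣR = 0.003171 + 0.006158 + 8.731×10^-4 + 0.008502 + 7.567×10^-4 = 0.01946 K/W
Q = ΔT/ΣR = (21.3 °C − -7.5 °C)/0.01946 = 1480 W
From the inner boundary to the plaster/concrete interface, ΣR_partial = 0.009329 K/W.
T_interface = T_in − Q·ΣR_partial = 21.3 °C − (1480)(0.009329) = 7.49 °C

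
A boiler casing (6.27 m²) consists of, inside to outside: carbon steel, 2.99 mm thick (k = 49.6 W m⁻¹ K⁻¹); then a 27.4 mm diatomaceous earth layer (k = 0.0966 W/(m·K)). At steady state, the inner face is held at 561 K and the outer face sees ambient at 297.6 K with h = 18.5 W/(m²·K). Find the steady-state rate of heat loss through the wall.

Resistance network (inner→outer):
  R_carbon steel = L/(kA) = 0.00299/(49.6·6.27) = 9.614×10^-6 K/W
  R_diatomaceous earth = L/(kA) = 0.0274/(0.0966·6.27) = 0.04524 K/W
  R_conv,out = 1/(hA) = 1/(18.5·6.27) = 0.008621 K/W
ΣR = 9.614×10^-6 + 0.04524 + 0.008621 = 0.05387 K/W
Q = ΔT/ΣR = (561 K − 297.6 K)/0.05387 = 4890 W

Q = 4.89 kW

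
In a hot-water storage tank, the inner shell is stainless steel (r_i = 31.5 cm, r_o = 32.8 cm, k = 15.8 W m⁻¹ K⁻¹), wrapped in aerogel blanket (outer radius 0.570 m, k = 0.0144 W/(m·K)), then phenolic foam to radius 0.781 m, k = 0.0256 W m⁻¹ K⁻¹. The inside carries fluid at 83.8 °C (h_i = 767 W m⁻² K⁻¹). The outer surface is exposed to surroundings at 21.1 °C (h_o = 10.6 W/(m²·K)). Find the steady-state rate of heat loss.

Q = 7.26 W

Treat each layer as a resistance in series:
  R_conv,in = 1/(4πr²h) = 1/(4π·0.315²·767) = 0.001046 K/W
  R_stainless steel = (1/0.315 − 1/0.328)/(4πk) = 0.1258/(4π·15.8) = 6.337×10^-4 K/W
  R_aerogel blanket = (1/0.328 − 1/0.570)/(4πk) = 1.294/(4π·0.0144) = 7.153 K/W
  R_phenolic foam = (1/0.570 − 1/0.781)/(4πk) = 0.4740/(4π·0.0256) = 1.473 K/W
  R_conv,out = 1/(4πr²h) = 1/(4π·0.781²·10.6) = 0.01231 K/W
ΣR = 0.001046 + 6.337×10^-4 + 7.153 + 1.473 + 0.01231 = 8.640 K/W
Q = ΔT/ΣR = (83.8 °C − 21.1 °C)/8.640 = 7.26 W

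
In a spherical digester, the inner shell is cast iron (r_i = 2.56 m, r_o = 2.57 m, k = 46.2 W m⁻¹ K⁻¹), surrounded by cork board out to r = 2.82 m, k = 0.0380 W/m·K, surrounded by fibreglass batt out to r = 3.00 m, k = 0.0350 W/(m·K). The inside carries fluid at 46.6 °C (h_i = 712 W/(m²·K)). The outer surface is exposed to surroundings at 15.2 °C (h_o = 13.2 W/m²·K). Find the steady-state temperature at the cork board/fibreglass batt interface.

Treat each layer as a resistance in series:
  R_conv,in = 1/(4πr²h) = 1/(4π·2.56²·712) = 1.705×10^-5 K/W
  R_cast iron = (1/2.56 − 1/2.57)/(4πk) = 0.001520/(4π·46.2) = 2.618×10^-6 K/W
  R_cork board = (1/2.57 − 1/2.82)/(4πk) = 0.03450/(4π·0.0380) = 0.07224 K/W
  R_fibreglass batt = (1/2.82 − 1/3.00)/(4πk) = 0.02128/(4π·0.0350) = 0.04838 K/W
  R_conv,out = 1/(4πr²h) = 1/(4π·3.00²·13.2) = 6.698×10^-4 K/W
ΣR = 1.705×10^-5 + 2.618×10^-6 + 0.07224 + 0.04838 + 6.698×10^-4 = 0.1213 K/W
Q = ΔT/ΣR = (46.6 °C − 15.2 °C)/0.1213 = 258.9 W
From the inner boundary to the cork board/fibreglass batt interface, ΣR_partial = 0.07226 K/W.
T_interface = T_in − Q·ΣR_partial = 46.6 °C − (258.9)(0.07226) = 27.9 °C

T = 27.9 °C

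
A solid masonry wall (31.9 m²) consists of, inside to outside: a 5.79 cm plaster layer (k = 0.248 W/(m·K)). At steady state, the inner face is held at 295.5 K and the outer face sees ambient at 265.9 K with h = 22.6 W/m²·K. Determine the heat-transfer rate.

Series thermal resistances, inner to outer:
  R_plaster = L/(kA) = 0.0579/(0.248·31.9) = 0.007319 K/W
  R_conv,out = 1/(hA) = 1/(22.6·31.9) = 0.001387 K/W
ΣR = 0.007319 + 0.001387 = 0.008706 K/W
Q = ΔT/ΣR = (295.5 K − 265.9 K)/0.008706 = 3400 W

Q = 3400 W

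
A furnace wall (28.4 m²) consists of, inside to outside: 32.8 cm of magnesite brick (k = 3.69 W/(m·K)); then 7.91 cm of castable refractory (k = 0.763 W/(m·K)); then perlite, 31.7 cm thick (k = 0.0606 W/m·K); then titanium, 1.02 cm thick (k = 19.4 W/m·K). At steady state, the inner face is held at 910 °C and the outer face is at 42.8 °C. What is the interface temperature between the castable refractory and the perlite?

T = 879 °C

Resistance network (inner→outer):
  R_magnesite brick = L/(kA) = 0.328/(3.69·28.4) = 0.003130 K/W
  R_castable refractory = L/(kA) = 0.0791/(0.763·28.4) = 0.003650 K/W
  R_perlite = L/(kA) = 0.317/(0.0606·28.4) = 0.1842 K/W
  R_titanium = L/(kA) = 0.0102/(19.4·28.4) = 1.851×10^-5 K/W
ΣR = 0.003130 + 0.003650 + 0.1842 + 1.851×10^-5 = 0.1910 K/W
Q = ΔT/ΣR = (910 °C − 42.8 °C)/0.1910 = 4540 W
From the inner boundary to the castable refractory/perlite interface, ΣR_partial = 0.006780 K/W.
T_interface = T_in − Q·ΣR_partial = 910 °C − (4540)(0.006780) = 879 °C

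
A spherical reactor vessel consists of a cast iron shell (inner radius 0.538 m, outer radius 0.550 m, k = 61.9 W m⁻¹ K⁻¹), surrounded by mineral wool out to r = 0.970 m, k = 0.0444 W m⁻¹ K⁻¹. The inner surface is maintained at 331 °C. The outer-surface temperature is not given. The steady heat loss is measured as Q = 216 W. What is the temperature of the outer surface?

T_out = 26.2 °C

Series resistances:
  R_cast iron = (1/0.538 − 1/0.550)/(4πk) = 0.04055/(4π·61.9) = 5.214×10^-5 K/W
  R_mineral wool = (1/0.550 − 1/0.970)/(4πk) = 0.7873/(4π·0.0444) = 1.411 K/W
ΣR = 1.411 K/W
ΔT = Q·ΣR = 216 × 1.411 = 304.8 K
Heat flows outward, so T_out = T_in − ΔT = 331 − 304.8 = 26.2 °C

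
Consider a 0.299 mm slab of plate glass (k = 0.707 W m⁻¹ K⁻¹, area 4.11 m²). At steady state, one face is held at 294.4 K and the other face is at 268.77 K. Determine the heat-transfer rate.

Q = 249 kW

Q = kA·ΔT/L = 0.707 × 4.11 × |294.4 K − 268.77 K| / 2.99×10^-4 = 2.49×10^5 W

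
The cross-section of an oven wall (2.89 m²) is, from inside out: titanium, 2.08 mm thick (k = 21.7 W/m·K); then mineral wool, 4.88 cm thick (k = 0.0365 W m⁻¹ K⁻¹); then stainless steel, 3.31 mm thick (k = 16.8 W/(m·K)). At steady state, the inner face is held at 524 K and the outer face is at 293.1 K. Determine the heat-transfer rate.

Treat each layer as a resistance in series:
  R_titanium = L/(kA) = 0.00208/(21.7·2.89) = 3.317×10^-5 K/W
  R_mineral wool = L/(kA) = 0.0488/(0.0365·2.89) = 0.4626 K/W
  R_stainless steel = L/(kA) = 0.00331/(16.8·2.89) = 6.817×10^-5 K/W
ΣR = 3.317×10^-5 + 0.4626 + 6.817×10^-5 = 0.4627 K/W
Q = ΔT/ΣR = (524 K − 293.1 K)/0.4627 = 499 W

Q = 499 W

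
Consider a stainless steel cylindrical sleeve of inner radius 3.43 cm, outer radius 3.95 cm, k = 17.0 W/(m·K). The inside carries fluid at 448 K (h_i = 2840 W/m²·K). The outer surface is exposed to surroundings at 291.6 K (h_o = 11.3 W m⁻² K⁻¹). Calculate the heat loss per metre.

Treat each layer as a resistance in series:
  R'_conv,in = 1/(2πr h) = 1/(2π·0.0343·2840) = 0.001634 m·K/W
  R'_stainless steel = ln(0.0395/0.0343)/(2πk) = 0.1412/(2π·17.0) = 0.001322 m·K/W
  R'_conv,out = 1/(2πr h) = 1/(2π·0.0395·11.3) = 0.3566 m·K/W
ΣR = 0.001634 + 0.001322 + 0.3566 = 0.3596 m·K/W
Q' = ΔT/ΣR = (448 K − 291.6 K)/0.3596 = 435 W/m

Q' = 435 W/m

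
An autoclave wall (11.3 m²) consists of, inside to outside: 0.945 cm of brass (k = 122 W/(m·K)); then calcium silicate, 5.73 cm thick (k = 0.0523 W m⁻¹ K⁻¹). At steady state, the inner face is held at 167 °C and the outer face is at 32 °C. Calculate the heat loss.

Treat each layer as a resistance in series:
  R_brass = L/(kA) = 0.00945/(122·11.3) = 6.855×10^-6 K/W
  R_calcium silicate = L/(kA) = 0.0573/(0.0523·11.3) = 0.09696 K/W
ΣR = 6.855×10^-6 + 0.09696 = 0.09697 K/W
Q = ΔT/ΣR = (167 °C − 32 °C)/0.09697 = 1390 W

Q = 1390 W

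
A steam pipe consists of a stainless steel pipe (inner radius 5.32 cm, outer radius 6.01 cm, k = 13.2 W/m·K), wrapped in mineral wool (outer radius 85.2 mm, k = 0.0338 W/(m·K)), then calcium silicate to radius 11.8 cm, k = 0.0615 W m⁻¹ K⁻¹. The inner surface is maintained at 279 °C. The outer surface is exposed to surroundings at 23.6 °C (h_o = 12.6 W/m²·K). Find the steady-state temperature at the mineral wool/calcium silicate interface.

Series thermal resistances, inner to outer:
  R'_stainless steel = ln(0.0601/0.0532)/(2πk) = 0.1220/(2π·13.2) = 0.001470 m·K/W
  R'_mineral wool = ln(0.0852/0.0601)/(2πk) = 0.3490/(2π·0.0338) = 1.643 m·K/W
  R'_calcium silicate = ln(0.118/0.0852)/(2πk) = 0.3257/(2π·0.0615) = 0.8428 m·K/W
  R'_conv,out = 1/(2πr h) = 1/(2π·0.118·12.6) = 0.1070 m·K/W
ΣR = 0.001470 + 1.643 + 0.8428 + 0.1070 = 2.594 m·K/W
Q' = ΔT/ΣR = (279 °C − 23.6 °C)/2.594 = 98.46 W/m
From the inner boundary to the mineral wool/calcium silicate interface, ΣR_partial = 1.644 m·K/W.
T_interface = T_in − Q'·ΣR_partial = 279 °C − (98.46)(1.644) = 117 °C

T = 117 °C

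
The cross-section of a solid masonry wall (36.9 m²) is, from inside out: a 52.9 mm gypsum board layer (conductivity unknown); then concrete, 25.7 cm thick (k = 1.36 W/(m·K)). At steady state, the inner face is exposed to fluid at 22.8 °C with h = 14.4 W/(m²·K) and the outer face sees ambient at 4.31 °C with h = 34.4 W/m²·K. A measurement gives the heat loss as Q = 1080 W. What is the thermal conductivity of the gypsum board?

k = 0.154 W/m·K

ΣR = ΔT/Q = |22.8 − 4.31|/1080 = 0.01712 K/W
Known resistances:
  R_conv,in = 1/(hA) = 1/(14.4·36.9) = 0.001882 K/W
  R_concrete = L/(kA) = 0.257/(1.36·36.9) = 0.005121 K/W
  R_conv,out = 1/(hA) = 1/(34.4·36.9) = 7.878×10^-4 K/W
R_gypsum board = ΣR − ΣR_known = 0.01712 − 0.007791 = 0.009329 K/W
L/(kA) = 0.009329 ⇒ k = 0.0529/(0.009329·36.9) = 0.154 W/m·K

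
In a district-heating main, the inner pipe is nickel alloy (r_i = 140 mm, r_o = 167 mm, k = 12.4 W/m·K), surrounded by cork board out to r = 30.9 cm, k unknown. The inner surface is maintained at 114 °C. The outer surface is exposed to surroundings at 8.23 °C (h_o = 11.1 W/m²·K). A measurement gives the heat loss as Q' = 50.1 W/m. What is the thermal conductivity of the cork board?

k = 0.0475 W/m·K

ΣR = ΔT/Q' = |114 − 8.23|/50.1 = 2.111 m·K/W
Known resistances:
  R'_nickel alloy = ln(0.167/0.140)/(2πk) = 0.1764/(2π·12.4) = 0.002263 m·K/W
  R'_conv,out = 1/(2πr h) = 1/(2π·0.309·11.1) = 0.04640 m·K/W
R_cork board = ΣR − ΣR_known = 2.111 − 0.04866 = 2.062 m·K/W
ln(r₂/r₁)/(2πk) = 2.062 ⇒ k = 0.6153/(2π·2.062) = 0.0475 W/m·K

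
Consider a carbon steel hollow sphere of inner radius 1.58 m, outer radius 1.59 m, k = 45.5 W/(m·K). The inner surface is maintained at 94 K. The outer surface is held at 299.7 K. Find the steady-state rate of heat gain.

Q = 29500 kW

Q = 4πk·ΔT/(1/r₁ − 1/r₂) = 4π × 45.5 × 205.7 / (1/1.58 − 1/1.59) = 2.95×10^7 W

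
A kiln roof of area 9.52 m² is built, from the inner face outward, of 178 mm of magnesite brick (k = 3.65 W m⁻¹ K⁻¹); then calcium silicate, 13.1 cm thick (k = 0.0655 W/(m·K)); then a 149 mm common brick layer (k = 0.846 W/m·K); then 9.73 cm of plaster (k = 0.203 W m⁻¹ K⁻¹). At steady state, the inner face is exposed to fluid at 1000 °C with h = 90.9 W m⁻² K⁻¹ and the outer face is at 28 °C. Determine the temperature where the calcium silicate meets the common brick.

Series thermal resistances, inner to outer:
  R_conv,in = 1/(hA) = 1/(90.9·9.52) = 0.001156 K/W
  R_magnesite brick = L/(kA) = 0.178/(3.65·9.52) = 0.005123 K/W
  R_calcium silicate = L/(kA) = 0.131/(0.0655·9.52) = 0.2101 K/W
  R_common brick = L/(kA) = 0.149/(0.846·9.52) = 0.01850 K/W
  R_plaster = L/(kA) = 0.0973/(0.203·9.52) = 0.05035 K/W
ΣR = 0.001156 + 0.005123 + 0.2101 + 0.01850 + 0.05035 = 0.2852 K/W
Q = ΔT/ΣR = (1000 °C − 28 °C)/0.2852 = 3408 W
From the inner boundary to the calcium silicate/common brick interface, ΣR_partial = 0.2164 K/W.
T_interface = T_in − Q·ΣR_partial = 1000 °C − (3408)(0.2164) = 263 °C

T = 263 °C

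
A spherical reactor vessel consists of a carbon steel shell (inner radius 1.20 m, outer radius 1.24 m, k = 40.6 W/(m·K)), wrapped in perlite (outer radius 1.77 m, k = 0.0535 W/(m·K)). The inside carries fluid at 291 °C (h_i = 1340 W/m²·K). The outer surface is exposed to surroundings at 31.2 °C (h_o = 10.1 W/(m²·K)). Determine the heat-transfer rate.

Series thermal resistances, inner to outer:
  R_conv,in = 1/(4πr²h) = 1/(4π·1.20²·1340) = 4.124×10^-5 K/W
  R_carbon steel = (1/1.20 − 1/1.24)/(4πk) = 0.02688/(4π·40.6) = 5.269×10^-5 K/W
  R_perlite = (1/1.24 − 1/1.77)/(4πk) = 0.2415/(4π·0.0535) = 0.3592 K/W
  R_conv,out = 1/(4πr²h) = 1/(4π·1.77²·10.1) = 0.002515 K/W
ΣR = 4.124×10^-5 + 5.269×10^-5 + 0.3592 + 0.002515 = 0.3618 K/W
Q = ΔT/ΣR = (291 °C − 31.2 °C)/0.3618 = 718 W

Q = 718 W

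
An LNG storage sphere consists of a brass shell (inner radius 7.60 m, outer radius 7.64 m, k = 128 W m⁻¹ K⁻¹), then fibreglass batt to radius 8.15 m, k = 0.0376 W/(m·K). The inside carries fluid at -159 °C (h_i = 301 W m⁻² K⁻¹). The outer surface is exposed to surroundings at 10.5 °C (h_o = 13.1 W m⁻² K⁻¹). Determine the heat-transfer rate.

Q = 9.72 kW

Treat each layer as a resistance in series:
  R_conv,in = 1/(4πr²h) = 1/(4π·7.60²·301) = 4.577×10^-6 K/W
  R_brass = (1/7.60 − 1/7.64)/(4πk) = 6.889×10^-4/(4π·128) = 4.283×10^-7 K/W
  R_fibreglass batt = (1/7.64 − 1/8.15)/(4πk) = 0.008191/(4π·0.0376) = 0.01733 K/W
  R_conv,out = 1/(4πr²h) = 1/(4π·8.15²·13.1) = 9.145×10^-5 K/W
ΣR = 4.577×10^-6 + 4.283×10^-7 + 0.01733 + 9.145×10^-5 = 0.01743 K/W
Q = ΔT/ΣR = (-159 °C − 10.5 °C)/0.01743 = -9720 W
(Negative Q ⇒ heat flows inward; heat gain = 9720 W.)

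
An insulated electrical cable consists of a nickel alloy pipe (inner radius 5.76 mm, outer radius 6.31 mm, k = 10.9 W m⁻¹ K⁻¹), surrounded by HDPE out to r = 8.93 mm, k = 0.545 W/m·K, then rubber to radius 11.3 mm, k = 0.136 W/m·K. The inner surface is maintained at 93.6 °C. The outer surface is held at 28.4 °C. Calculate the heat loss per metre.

Series thermal resistances, inner to outer:
  R'_nickel alloy = ln(0.00631/0.00576)/(2πk) = 0.09120/(2π·10.9) = 0.001332 m·K/W
  R'_HDPE = ln(0.00893/0.00631)/(2πk) = 0.3473/(2π·0.545) = 0.1014 m·K/W
  R'_rubber = ln(0.0113/0.00893)/(2πk) = 0.2354/(2π·0.136) = 0.2755 m·K/W
ΣR = 0.001332 + 0.1014 + 0.2755 = 0.3782 m·K/W
Q' = ΔT/ΣR = (93.6 °C − 28.4 °C)/0.3782 = 172 W/m

Q' = 172 W/m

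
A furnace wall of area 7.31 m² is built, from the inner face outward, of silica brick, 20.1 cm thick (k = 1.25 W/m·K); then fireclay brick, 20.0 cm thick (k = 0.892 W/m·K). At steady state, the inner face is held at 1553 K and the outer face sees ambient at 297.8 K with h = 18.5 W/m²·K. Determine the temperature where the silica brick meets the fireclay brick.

T = 1093 K

Resistance network (inner→outer):
  R_silica brick = L/(kA) = 0.201/(1.25·7.31) = 0.02200 K/W
  R_fireclay brick = L/(kA) = 0.200/(0.892·7.31) = 0.03067 K/W
  R_conv,out = 1/(hA) = 1/(18.5·7.31) = 0.007395 K/W
ΣR = 0.02200 + 0.03067 + 0.007395 = 0.06007 K/W
Q = ΔT/ΣR = (1553 K − 297.8 K)/0.06007 = 20900 W
From the inner boundary to the silica brick/fireclay brick interface, ΣR_partial = 0.02200 K/W.
T_interface = T_in − Q·ΣR_partial = 1553 K − (20900)(0.02200) = 1093 K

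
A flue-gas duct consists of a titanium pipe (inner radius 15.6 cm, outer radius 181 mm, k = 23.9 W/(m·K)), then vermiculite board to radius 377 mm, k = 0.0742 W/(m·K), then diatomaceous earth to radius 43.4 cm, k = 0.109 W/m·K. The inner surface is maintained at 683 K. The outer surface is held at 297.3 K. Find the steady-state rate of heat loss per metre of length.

Q' = 217 W/m

Series thermal resistances, inner to outer:
  R'_titanium = ln(0.181/0.156)/(2πk) = 0.1486/(2π·23.9) = 9.898×10^-4 m·K/W
  R'_vermiculite board = ln(0.377/0.181)/(2πk) = 0.7337/(2π·0.0742) = 1.574 m·K/W
  R'_diatomaceous earth = ln(0.434/0.377)/(2πk) = 0.1408/(2π·0.109) = 0.2056 m·K/W
ΣR = 9.898×10^-4 + 1.574 + 0.2056 = 1.781 m·K/W
Q' = ΔT/ΣR = (683 K − 297.3 K)/1.781 = 217 W/m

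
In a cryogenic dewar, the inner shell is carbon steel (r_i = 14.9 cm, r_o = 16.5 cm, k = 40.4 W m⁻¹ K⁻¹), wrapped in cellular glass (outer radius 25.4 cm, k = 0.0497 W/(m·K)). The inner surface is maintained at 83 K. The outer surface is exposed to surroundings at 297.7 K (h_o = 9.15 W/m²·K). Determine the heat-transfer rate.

Q = 60.7 W

Treat each layer as a resistance in series:
  R_carbon steel = (1/0.149 − 1/0.165)/(4πk) = 0.6508/(4π·40.4) = 0.001282 K/W
  R_cellular glass = (1/0.165 − 1/0.254)/(4πk) = 2.124/(4π·0.0497) = 3.400 K/W
  R_conv,out = 1/(4πr²h) = 1/(4π·0.254²·9.15) = 0.1348 K/W
ΣR = 0.001282 + 3.400 + 0.1348 = 3.536 K/W
Q = ΔT/ΣR = (83 K − 297.7 K)/3.536 = -60.7 W
(Negative Q ⇒ heat flows inward; heat gain = 60.7 W.)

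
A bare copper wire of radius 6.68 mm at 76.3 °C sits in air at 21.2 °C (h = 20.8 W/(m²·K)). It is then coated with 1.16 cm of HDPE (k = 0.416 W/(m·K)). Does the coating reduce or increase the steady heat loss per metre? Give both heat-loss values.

increases: 48.1 → 68.6 W/m

Critical radius for a cylinder: r_cr = k/h = 0.0200 m = 2.00 cm.
Outer radius after coating: r₂ = 0.00668 + 0.0116 = 0.01828 m.
Since r₁ < r_cr and r₂ ≤ r_cr, the coating moves toward the maximum at r_cr — heat loss rises.
Bare: R = 1/(2πr₁h) = 1.145 m·K/W; Q = 55.1/1.145 = 48.1 W/m.
Coated: R = R_cond + R_conv = 0.8037 m·K/W; Q = 55.1/0.8037 = 68.6 W/m.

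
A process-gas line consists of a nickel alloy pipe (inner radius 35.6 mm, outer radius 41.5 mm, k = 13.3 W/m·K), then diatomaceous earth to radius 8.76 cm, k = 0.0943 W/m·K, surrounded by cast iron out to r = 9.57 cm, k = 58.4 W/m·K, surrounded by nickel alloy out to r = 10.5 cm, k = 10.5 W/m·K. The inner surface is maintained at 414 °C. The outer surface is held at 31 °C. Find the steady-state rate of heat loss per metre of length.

Series thermal resistances, inner to outer:
  R'_nickel alloy = ln(0.0415/0.0356)/(2πk) = 0.1533/(2π·13.3) = 0.001835 m·K/W
  R'_diatomaceous earth = ln(0.0876/0.0415)/(2πk) = 0.7471/(2π·0.0943) = 1.261 m·K/W
  R'_cast iron = ln(0.0957/0.0876)/(2πk) = 0.08844/(2π·58.4) = 2.410×10^-4 m·K/W
  R'_nickel alloy = ln(0.105/0.0957)/(2πk) = 0.09274/(2π·10.5) = 0.001406 m·K/W
ΣR = 0.001835 + 1.261 + 2.410×10^-4 + 0.001406 = 1.264 m·K/W
Q' = ΔT/ΣR = (414 °C − 31 °C)/1.264 = 303 W/m

Q' = 303 W/m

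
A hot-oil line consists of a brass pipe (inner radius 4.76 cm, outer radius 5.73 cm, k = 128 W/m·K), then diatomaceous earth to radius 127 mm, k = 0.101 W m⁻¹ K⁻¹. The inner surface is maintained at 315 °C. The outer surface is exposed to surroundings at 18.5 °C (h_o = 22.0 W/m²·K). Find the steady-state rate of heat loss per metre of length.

Q' = 226 W/m

Series thermal resistances, inner to outer:
  R'_brass = ln(0.0573/0.0476)/(2πk) = 0.1855/(2π·128) = 2.306×10^-4 m·K/W
  R'_diatomaceous earth = ln(0.127/0.0573)/(2πk) = 0.7959/(2π·0.101) = 1.254 m·K/W
  R'_conv,out = 1/(2πr h) = 1/(2π·0.127·22.0) = 0.05696 m·K/W
ΣR = 2.306×10^-4 + 1.254 + 0.05696 = 1.311 m·K/W
Q' = ΔT/ΣR = (315 °C − 18.5 °C)/1.311 = 226 W/m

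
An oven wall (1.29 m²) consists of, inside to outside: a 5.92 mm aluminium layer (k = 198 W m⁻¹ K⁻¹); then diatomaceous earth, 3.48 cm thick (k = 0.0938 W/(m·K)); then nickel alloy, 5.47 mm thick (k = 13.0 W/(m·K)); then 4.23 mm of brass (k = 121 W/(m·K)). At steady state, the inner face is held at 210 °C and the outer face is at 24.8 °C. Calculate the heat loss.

Q = 643 W

Resistance network (inner→outer):
  R_aluminium = L/(kA) = 0.00592/(198·1.29) = 2.318×10^-5 K/W
  R_diatomaceous earth = L/(kA) = 0.0348/(0.0938·1.29) = 0.2876 K/W
  R_nickel alloy = L/(kA) = 0.00547/(13.0·1.29) = 3.262×10^-4 K/W
  R_brass = L/(kA) = 0.00423/(121·1.29) = 2.710×10^-5 K/W
ΣR = 2.318×10^-5 + 0.2876 + 3.262×10^-4 + 2.710×10^-5 = 0.2880 K/W
Q = ΔT/ΣR = (210 °C − 24.8 °C)/0.2880 = 643 W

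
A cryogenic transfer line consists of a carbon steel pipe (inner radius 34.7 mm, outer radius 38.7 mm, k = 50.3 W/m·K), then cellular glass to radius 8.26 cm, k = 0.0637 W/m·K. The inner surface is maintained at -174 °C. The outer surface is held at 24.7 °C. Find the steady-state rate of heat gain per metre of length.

Q' = 105 W/m

Series thermal resistances, inner to outer:
  R'_carbon steel = ln(0.0387/0.0347)/(2πk) = 0.1091/(2π·50.3) = 3.452×10^-4 m·K/W
  R'_cellular glass = ln(0.0826/0.0387)/(2πk) = 0.7582/(2π·0.0637) = 1.894 m·K/W
ΣR = 3.452×10^-4 + 1.894 = 1.894 m·K/W
Q' = ΔT/ΣR = (-174 °C − 24.7 °C)/1.894 = -105 W/m
(Negative Q' ⇒ heat flows inward; heat gain = 105 W/m.)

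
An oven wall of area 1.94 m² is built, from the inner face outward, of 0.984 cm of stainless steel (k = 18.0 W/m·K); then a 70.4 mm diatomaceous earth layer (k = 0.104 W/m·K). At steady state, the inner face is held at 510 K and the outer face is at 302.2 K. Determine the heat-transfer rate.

Q = 595 W

Resistance network (inner→outer):
  R_stainless steel = L/(kA) = 0.00984/(18.0·1.94) = 2.818×10^-4 K/W
  R_diatomaceous earth = L/(kA) = 0.0704/(0.104·1.94) = 0.3489 K/W
ΣR = 2.818×10^-4 + 0.3489 = 0.3492 K/W
Q = ΔT/ΣR = (510 K − 302.2 K)/0.3492 = 595 W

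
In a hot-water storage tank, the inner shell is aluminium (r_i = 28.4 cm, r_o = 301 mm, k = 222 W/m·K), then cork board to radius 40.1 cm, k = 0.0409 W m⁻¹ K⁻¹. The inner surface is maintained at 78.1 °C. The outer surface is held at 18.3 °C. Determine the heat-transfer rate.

Q = 37.1 W

Resistance network (inner→outer):
  R_aluminium = (1/0.284 − 1/0.301)/(4πk) = 0.1989/(4π·222) = 7.129×10^-5 K/W
  R_cork board = (1/0.301 − 1/0.401)/(4πk) = 0.8285/(4π·0.0409) = 1.612 K/W
ΣR = 7.129×10^-5 + 1.612 = 1.612 K/W
Q = ΔT/ΣR = (78.1 °C − 18.3 °C)/1.612 = 37.1 W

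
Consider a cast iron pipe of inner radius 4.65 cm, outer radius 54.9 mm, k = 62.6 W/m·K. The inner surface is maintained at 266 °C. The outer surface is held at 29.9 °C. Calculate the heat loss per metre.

Q' = 559 kW/m

Q' = 2πk·ΔT/ln(r₂/r₁) = 2π × 62.6 × 236.1 / ln(0.0549/0.0465) = 5.59×10^5 W/m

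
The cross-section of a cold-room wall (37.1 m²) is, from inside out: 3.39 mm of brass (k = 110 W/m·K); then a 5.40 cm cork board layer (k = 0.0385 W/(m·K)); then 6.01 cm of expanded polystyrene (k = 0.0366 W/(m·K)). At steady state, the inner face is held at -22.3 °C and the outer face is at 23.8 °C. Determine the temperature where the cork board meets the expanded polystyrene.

Resistance network (inner→outer):
  R_brass = L/(kA) = 0.00339/(110·37.1) = 8.307×10^-7 K/W
  R_cork board = L/(kA) = 0.0540/(0.0385·37.1) = 0.03781 K/W
  R_expanded polystyrene = L/(kA) = 0.0601/(0.0366·37.1) = 0.04426 K/W
ΣR = 8.307×10^-7 + 0.03781 + 0.04426 = 0.08207 K/W
Q = ΔT/ΣR = (-22.3 °C − 23.8 °C)/0.08207 = -561.7 W
From the inner boundary to the cork board/expanded polystyrene interface, ΣR_partial = 0.03781 K/W.
T_interface = T_in − Q·ΣR_partial = -22.3 °C − (-561.7)(0.03781) = -1.06 °C

T = -1.06 °C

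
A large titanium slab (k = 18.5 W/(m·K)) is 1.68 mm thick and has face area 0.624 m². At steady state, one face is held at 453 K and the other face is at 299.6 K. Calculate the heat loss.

Q = 1.05×10^6 W

Q = kA·ΔT/L = 18.5 × 0.624 × |453 K − 299.6 K| / 0.00168 = 1.05×10^6 W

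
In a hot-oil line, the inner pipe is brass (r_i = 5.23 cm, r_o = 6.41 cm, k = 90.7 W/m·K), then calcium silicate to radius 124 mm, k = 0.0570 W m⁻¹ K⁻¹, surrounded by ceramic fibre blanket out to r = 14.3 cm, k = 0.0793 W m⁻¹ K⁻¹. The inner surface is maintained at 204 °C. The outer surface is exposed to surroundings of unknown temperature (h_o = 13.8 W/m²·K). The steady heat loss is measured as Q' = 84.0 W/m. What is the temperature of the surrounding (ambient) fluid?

Series resistances:
  R'_brass = ln(0.0641/0.0523)/(2πk) = 0.2034/(2π·90.7) = 3.570×10^-4 m·K/W
  R'_calcium silicate = ln(0.124/0.0641)/(2πk) = 0.6598/(2π·0.0570) = 1.842 m·K/W
  R'_ceramic fibre blanket = ln(0.143/0.124)/(2πk) = 0.1426/(2π·0.0793) = 0.2861 m·K/W
  R'_conv,out = 1/(2πr h) = 1/(2π·0.143·13.8) = 0.08065 m·K/W
ΣR = 2.210 m·K/W
ΔT = Q'·ΣR = 84.0 × 2.210 = 185.6 K
Heat flows outward, so T_out = T_in − ΔT = 204 − 185.6 = 18.4 °C

T_out = 18.4 °C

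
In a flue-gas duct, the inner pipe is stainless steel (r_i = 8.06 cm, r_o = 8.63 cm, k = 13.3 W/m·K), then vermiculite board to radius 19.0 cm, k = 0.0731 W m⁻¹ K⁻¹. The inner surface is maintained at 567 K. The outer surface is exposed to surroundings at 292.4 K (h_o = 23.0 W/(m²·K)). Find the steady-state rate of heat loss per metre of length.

Q' = 156 W/m

Resistance network (inner→outer):
  R'_stainless steel = ln(0.0863/0.0806)/(2πk) = 0.06833/(2π·13.3) = 8.177×10^-4 m·K/W
  R'_vermiculite board = ln(0.190/0.0863)/(2πk) = 0.7892/(2π·0.0731) = 1.718 m·K/W
  R'_conv,out = 1/(2πr h) = 1/(2π·0.190·23.0) = 0.03642 m·K/W
ΣR = 8.177×10^-4 + 1.718 + 0.03642 = 1.755 m·K/W
Q' = ΔT/ΣR = (567 K − 292.4 K)/1.755 = 156 W/m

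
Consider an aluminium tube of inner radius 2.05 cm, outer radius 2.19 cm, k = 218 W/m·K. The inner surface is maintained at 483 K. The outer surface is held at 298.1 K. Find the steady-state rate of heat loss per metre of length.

Q' = 2πk·ΔT/ln(r₂/r₁) = 2π × 218 × 184.9 / ln(0.0219/0.0205) = 3.83×10^6 W/m

Q' = 3830 kW/m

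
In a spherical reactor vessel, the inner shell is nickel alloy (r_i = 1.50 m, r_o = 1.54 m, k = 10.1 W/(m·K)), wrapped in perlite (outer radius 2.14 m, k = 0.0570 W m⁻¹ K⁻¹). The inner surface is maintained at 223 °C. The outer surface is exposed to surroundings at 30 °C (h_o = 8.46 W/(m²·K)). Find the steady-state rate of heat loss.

Q = 753 W

Treat each layer as a resistance in series:
  R_nickel alloy = (1/1.50 − 1/1.54)/(4πk) = 0.01732/(4π·10.1) = 1.364×10^-4 K/W
  R_perlite = (1/1.54 − 1/2.14)/(4πk) = 0.1821/(4π·0.0570) = 0.2542 K/W
  R_conv,out = 1/(4πr²h) = 1/(4π·2.14²·8.46) = 0.002054 K/W
ΣR = 1.364×10^-4 + 0.2542 + 0.002054 = 0.2564 K/W
Q = ΔT/ΣR = (223 °C − 30 °C)/0.2564 = 753 W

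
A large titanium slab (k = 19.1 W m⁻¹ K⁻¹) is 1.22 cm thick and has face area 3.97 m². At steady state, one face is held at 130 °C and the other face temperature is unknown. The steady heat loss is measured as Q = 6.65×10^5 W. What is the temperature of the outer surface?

T_out = 23.0 °C

Series resistances:
  R_titanium = L/(kA) = 0.0122/(19.1·3.97) = 1.609×10^-4 K/W
ΣR = 1.609×10^-4 K/W
ΔT = Q·ΣR = 6.65×10^5 × 1.609×10^-4 = 107.0 K
Heat flows outward, so T_out = T_in − ΔT = 130 − 107.0 = 23.0 °C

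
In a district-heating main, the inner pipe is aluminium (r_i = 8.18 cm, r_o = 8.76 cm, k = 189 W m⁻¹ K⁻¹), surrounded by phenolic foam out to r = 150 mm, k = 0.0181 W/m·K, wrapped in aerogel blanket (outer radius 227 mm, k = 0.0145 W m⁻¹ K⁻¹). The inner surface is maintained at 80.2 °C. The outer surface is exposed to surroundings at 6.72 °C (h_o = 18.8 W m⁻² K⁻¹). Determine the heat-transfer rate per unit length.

Treat each layer as a resistance in series:
  R'_aluminium = ln(0.0876/0.0818)/(2πk) = 0.06850/(2π·189) = 5.769×10^-5 m·K/W
  R'_phenolic foam = ln(0.150/0.0876)/(2πk) = 0.5379/(2π·0.0181) = 4.729 m·K/W
  R'_aerogel blanket = ln(0.227/0.150)/(2πk) = 0.4143/(2π·0.0145) = 4.548 m·K/W
  R'_conv,out = 1/(2πr h) = 1/(2π·0.227·18.8) = 0.03729 m·K/W
ΣR = 5.769×10^-5 + 4.729 + 4.548 + 0.03729 = 9.314 m·K/W
Q' = ΔT/ΣR = (80.2 °C − 6.72 °C)/9.314 = 7.89 W/m

Q' = 7.89 W/m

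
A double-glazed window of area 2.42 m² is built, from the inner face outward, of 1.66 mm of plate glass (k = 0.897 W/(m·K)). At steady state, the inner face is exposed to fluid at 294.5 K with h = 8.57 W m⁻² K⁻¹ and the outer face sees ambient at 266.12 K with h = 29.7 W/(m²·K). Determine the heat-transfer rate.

Q = 451 W

Series thermal resistances, inner to outer:
  R_conv,in = 1/(hA) = 1/(8.57·2.42) = 0.04822 K/W
  R_plate glass = L/(kA) = 0.00166/(0.897·2.42) = 7.647×10^-4 K/W
  R_conv,out = 1/(hA) = 1/(29.7·2.42) = 0.01391 K/W
ΣR = 0.04822 + 7.647×10^-4 + 0.01391 = 0.06289 K/W
Q = ΔT/ΣR = (294.5 K − 266.12 K)/0.06289 = 451 W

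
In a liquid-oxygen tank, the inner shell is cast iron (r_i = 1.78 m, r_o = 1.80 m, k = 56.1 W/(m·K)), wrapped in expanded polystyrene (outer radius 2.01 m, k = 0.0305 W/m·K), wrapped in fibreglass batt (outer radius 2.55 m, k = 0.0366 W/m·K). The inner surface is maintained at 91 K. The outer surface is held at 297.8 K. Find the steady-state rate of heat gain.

Q = 543 W

Treat each layer as a resistance in series:
  R_cast iron = (1/1.78 − 1/1.80)/(4πk) = 0.006242/(4π·56.1) = 8.855×10^-6 K/W
  R_expanded polystyrene = (1/1.80 − 1/2.01)/(4πk) = 0.05804/(4π·0.0305) = 0.1514 K/W
  R_fibreglass batt = (1/2.01 − 1/2.55)/(4πk) = 0.1054/(4π·0.0366) = 0.2291 K/W
ΣR = 8.855×10^-6 + 0.1514 + 0.2291 = 0.3805 K/W
Q = ΔT/ΣR = (91 K − 297.8 K)/0.3805 = -543 W
(Negative Q ⇒ heat flows inward; heat gain = 543 W.)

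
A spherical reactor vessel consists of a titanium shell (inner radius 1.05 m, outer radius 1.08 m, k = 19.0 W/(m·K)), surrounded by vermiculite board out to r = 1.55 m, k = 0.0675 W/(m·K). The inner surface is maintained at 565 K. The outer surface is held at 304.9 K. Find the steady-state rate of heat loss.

Q = 786 W

Treat each layer as a resistance in series:
  R_titanium = (1/1.05 − 1/1.08)/(4πk) = 0.02646/(4π·19.0) = 1.108×10^-4 K/W
  R_vermiculite board = (1/1.08 − 1/1.55)/(4πk) = 0.2808/(4π·0.0675) = 0.3310 K/W
ΣR = 1.108×10^-4 + 0.3310 = 0.3311 K/W
Q = ΔT/ΣR = (565 K − 304.9 K)/0.3311 = 786 W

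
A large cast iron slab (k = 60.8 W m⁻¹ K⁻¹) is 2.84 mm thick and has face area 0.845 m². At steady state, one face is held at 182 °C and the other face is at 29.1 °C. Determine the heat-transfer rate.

Q = 2770 kW

Q = kA·ΔT/L = 60.8 × 0.845 × |182 °C − 29.1 °C| / 0.00284 = 2.77×10^6 W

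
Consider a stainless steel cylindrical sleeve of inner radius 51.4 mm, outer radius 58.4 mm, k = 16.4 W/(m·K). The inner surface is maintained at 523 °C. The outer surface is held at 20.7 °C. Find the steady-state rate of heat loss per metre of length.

Q' = 405 kW/m

Q' = 2πk·ΔT/ln(r₂/r₁) = 2π × 16.4 × 502.3 / ln(0.0584/0.0514) = 4.05×10^5 W/m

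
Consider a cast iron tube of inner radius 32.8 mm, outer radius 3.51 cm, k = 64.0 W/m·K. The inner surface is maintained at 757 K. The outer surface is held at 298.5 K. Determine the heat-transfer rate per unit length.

Q' = 2.72×10^6 W/m

Q' = 2πk·ΔT/ln(r₂/r₁) = 2π × 64.0 × 458.5 / ln(0.0351/0.0328) = 2.72×10^6 W/m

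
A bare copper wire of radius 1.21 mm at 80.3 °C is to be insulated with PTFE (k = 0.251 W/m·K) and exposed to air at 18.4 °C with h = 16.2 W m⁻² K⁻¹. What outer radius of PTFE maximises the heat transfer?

For a cylinder, r_cr = k_ins/h = 0.251/16.2 = 0.0155 m = 1.55 cm

r_cr = 1.55 cm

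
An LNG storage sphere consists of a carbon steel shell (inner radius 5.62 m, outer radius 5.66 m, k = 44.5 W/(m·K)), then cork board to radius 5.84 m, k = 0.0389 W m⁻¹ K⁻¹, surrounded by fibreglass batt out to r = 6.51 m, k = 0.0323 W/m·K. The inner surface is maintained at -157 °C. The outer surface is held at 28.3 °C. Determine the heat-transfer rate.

Q = 3.40 kW

Series thermal resistances, inner to outer:
  R_carbon steel = (1/5.62 − 1/5.66)/(4πk) = 0.001257/(4π·44.5) = 2.249×10^-6 K/W
  R_cork board = (1/5.66 − 1/5.84)/(4πk) = 0.005446/(4π·0.0389) = 0.01114 K/W
  R_fibreglass batt = (1/5.84 − 1/6.51)/(4πk) = 0.01762/(4π·0.0323) = 0.04342 K/W
ΣR = 2.249×10^-6 + 0.01114 + 0.04342 = 0.05456 K/W
Q = ΔT/ΣR = (-157 °C − 28.3 °C)/0.05456 = -3400 W
(Negative Q ⇒ heat flows inward; heat gain = 3400 W.)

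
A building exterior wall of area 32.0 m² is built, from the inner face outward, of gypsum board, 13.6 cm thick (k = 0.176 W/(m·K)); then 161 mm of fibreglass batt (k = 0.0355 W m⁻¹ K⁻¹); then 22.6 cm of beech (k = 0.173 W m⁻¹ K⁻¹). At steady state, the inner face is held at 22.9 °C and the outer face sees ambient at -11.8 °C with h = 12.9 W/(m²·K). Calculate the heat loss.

Resistance network (inner→outer):
  R_gypsum board = L/(kA) = 0.136/(0.176·32.0) = 0.02415 K/W
  R_fibreglass batt = L/(kA) = 0.161/(0.0355·32.0) = 0.1417 K/W
  R_beech = L/(kA) = 0.226/(0.173·32.0) = 0.04082 K/W
  R_conv,out = 1/(hA) = 1/(12.9·32.0) = 0.002422 K/W
ΣR = 0.02415 + 0.1417 + 0.04082 + 0.002422 = 0.2091 K/W
Q = ΔT/ΣR = (22.9 °C − -11.8 °C)/0.2091 = 166 W

Q = 166 W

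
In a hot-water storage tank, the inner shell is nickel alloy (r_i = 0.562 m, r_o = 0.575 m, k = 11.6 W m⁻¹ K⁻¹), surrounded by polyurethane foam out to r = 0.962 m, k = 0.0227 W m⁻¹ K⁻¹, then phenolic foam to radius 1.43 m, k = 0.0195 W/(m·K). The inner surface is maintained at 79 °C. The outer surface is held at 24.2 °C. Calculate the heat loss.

Treat each layer as a resistance in series:
  R_nickel alloy = (1/0.562 − 1/0.575)/(4πk) = 0.04023/(4π·11.6) = 2.760×10^-4 K/W
  R_polyurethane foam = (1/0.575 − 1/0.962)/(4πk) = 0.6996/(4π·0.0227) = 2.453 K/W
  R_phenolic foam = (1/0.962 − 1/1.43)/(4πk) = 0.3402/(4π·0.0195) = 1.388 K/W
ΣR = 2.760×10^-4 + 2.453 + 1.388 = 3.841 K/W
Q = ΔT/ΣR = (79 °C − 24.2 °C)/3.841 = 14.3 W

Q = 14.3 W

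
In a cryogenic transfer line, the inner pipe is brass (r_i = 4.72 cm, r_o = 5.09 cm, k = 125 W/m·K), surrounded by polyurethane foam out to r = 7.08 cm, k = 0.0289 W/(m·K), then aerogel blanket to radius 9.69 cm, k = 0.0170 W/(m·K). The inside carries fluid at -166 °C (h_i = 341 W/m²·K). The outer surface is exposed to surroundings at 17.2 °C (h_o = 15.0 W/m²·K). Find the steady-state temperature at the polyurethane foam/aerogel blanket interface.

T = -97.3 °C

Series thermal resistances, inner to outer:
  R'_conv,in = 1/(2πr h) = 1/(2π·0.0472·341) = 0.009888 m·K/W
  R'_brass = ln(0.0509/0.0472)/(2πk) = 0.07547/(2π·125) = 9.609×10^-5 m·K/W
  R'_polyurethane foam = ln(0.0708/0.0509)/(2πk) = 0.3300/(2π·0.0289) = 1.817 m·K/W
  R'_aerogel blanket = ln(0.0969/0.0708)/(2πk) = 0.3138/(2π·0.0170) = 2.938 m·K/W
  R'_conv,out = 1/(2πr h) = 1/(2π·0.0969·15.0) = 0.1095 m·K/W
ΣR = 0.009888 + 9.609×10^-5 + 1.817 + 2.938 + 0.1095 = 4.874 m·K/W
Q' = ΔT/ΣR = (-166 °C − 17.2 °C)/4.874 = -37.59 W/m
From the inner boundary to the polyurethane foam/aerogel blanket interface, ΣR_partial = 1.827 m·K/W.
T_interface = T_in − Q'·ΣR_partial = -166 °C − (-37.59)(1.827) = -97.3 °C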